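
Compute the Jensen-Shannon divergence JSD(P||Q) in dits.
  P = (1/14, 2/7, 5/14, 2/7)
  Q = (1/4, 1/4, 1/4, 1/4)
0.0140 dits

Jensen-Shannon divergence is:
JSD(P||Q) = 0.5 × D_KL(P||M) + 0.5 × D_KL(Q||M)
where M = 0.5 × (P + Q) is the mixture distribution.

M = 0.5 × (1/14, 2/7, 5/14, 2/7) + 0.5 × (1/4, 1/4, 1/4, 1/4) = (0.160714, 0.267857, 0.303571, 0.267857)

D_KL(P||M) = 0.0161 dits
D_KL(Q||M) = 0.0119 dits

JSD(P||Q) = 0.5 × 0.0161 + 0.5 × 0.0119 = 0.0140 dits

Unlike KL divergence, JSD is symmetric and bounded: 0 ≤ JSD ≤ log(2).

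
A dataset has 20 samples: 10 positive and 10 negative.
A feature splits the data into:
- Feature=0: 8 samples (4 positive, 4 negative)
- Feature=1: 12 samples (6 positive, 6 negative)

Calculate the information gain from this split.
0.0000 bits

Information Gain = H(Y) - H(Y|Feature)

Before split:
P(positive) = 10/20 = 0.5000
H(Y) = 1.0000 bits

After split:
Feature=0: H = 1.0000 bits (weight = 8/20)
Feature=1: H = 1.0000 bits (weight = 12/20)
H(Y|Feature) = (8/20)×1.0000 + (12/20)×1.0000 = 1.0000 bits

Information Gain = 1.0000 - 1.0000 = 0.0000 bits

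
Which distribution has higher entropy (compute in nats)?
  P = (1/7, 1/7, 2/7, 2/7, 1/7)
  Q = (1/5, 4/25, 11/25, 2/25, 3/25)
P

Computing entropies in nats:
H(P) = 1.5498
H(Q) = 1.4328

Distribution P has higher entropy.

Intuition: The distribution closer to uniform (more spread out) has higher entropy.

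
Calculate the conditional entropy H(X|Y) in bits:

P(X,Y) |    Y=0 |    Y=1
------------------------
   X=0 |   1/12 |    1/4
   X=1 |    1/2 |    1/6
0.7497 bits

Using the chain rule: H(X|Y) = H(X,Y) - H(Y)

First, compute H(X,Y) = 1.7296 bits

Marginal P(Y) = (7/12, 5/12)
H(Y) = 0.9799 bits

H(X|Y) = H(X,Y) - H(Y) = 1.7296 - 0.9799 = 0.7497 bits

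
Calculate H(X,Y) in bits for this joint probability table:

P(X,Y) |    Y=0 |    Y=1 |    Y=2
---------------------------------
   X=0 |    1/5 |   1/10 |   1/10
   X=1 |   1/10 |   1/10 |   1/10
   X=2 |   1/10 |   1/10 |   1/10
3.1219 bits

Joint entropy is H(X,Y) = -Σ_{x,y} p(x,y) log p(x,y).

Summing over all non-zero entries:
H(X,Y) = -[1/5·log_2(1/5) + 1/10·log_2(1/10) + 1/10·log_2(1/10) + 1/10·log_2(1/10) + 1/10·log_2(1/10) + 1/10·log_2(1/10) + 1/10·log_2(1/10) + 1/10·log_2(1/10) + 1/10·log_2(1/10)]
H(X,Y) = 3.1219 bits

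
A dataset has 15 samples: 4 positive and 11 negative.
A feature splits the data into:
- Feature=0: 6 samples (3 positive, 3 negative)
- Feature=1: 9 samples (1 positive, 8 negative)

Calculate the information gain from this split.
0.1347 bits

Information Gain = H(Y) - H(Y|Feature)

Before split:
P(positive) = 4/15 = 0.2667
H(Y) = 0.8366 bits

After split:
Feature=0: H = 1.0000 bits (weight = 6/15)
Feature=1: H = 0.5033 bits (weight = 9/15)
H(Y|Feature) = (6/15)×1.0000 + (9/15)×0.5033 = 0.7020 bits

Information Gain = 0.8366 - 0.7020 = 0.1347 bits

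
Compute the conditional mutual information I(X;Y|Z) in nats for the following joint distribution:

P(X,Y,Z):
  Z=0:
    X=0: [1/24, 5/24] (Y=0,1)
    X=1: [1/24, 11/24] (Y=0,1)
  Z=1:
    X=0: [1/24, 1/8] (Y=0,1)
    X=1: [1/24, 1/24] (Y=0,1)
0.0132 nats

Conditional mutual information: I(X;Y|Z) = H(X|Z) + H(Y|Z) - H(X,Y|Z)

H(Z) = 0.5623
H(X,Z) = 1.1988 → H(X|Z) = 0.6365
H(Y,Z) = 0.9831 → H(Y|Z) = 0.4208
H(X,Y,Z) = 1.6064 → H(X,Y|Z) = 1.0441

I(X;Y|Z) = 0.6365 + 0.4208 - 1.0441 = 0.0132 nats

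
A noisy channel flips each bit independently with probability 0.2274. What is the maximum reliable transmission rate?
0.2265 bits

For a binary symmetric channel (BSC) with error probability p:
Capacity C = 1 - H(p) bits per symbol

where H(p) = -p log₂(p) - (1-p) log₂(1-p) is the binary entropy function.

H(0.2274) = 0.7735 bits
C = 1 - 0.7735 = 0.2265 bits per symbol

This means we can reliably transmit up to 0.2265 bits of information per channel use.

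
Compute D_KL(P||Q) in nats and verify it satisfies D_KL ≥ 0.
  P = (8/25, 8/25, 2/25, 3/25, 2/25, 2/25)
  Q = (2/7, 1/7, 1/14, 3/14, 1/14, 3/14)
0.1641 nats

KL divergence satisfies the Gibbs inequality: D_KL(P||Q) ≥ 0 for all distributions P, Q.

D_KL(P||Q) = Σ p(x) log(p(x)/q(x))
Term by term:
  x=0: 8/25 × log_e[(8/25)/(2/7)] = 0.0363
  x=1: 8/25 × log_e[(8/25)/(1/7)] = 0.2581
  x=2: 2/25 × log_e[(2/25)/(1/14)] = 0.0091
  x=3: 3/25 × log_e[(3/25)/(3/14)] = -0.0696
  x=4: 2/25 × log_e[(2/25)/(1/14)] = 0.0091
  x=5: 2/25 × log_e[(2/25)/(3/14)] = -0.0788
D_KL(P||Q) = 0.1641 nats

D_KL(P||Q) = 0.1641 ≥ 0 ✓

This non-negativity is a fundamental property: relative entropy cannot be negative because it measures how different Q is from P.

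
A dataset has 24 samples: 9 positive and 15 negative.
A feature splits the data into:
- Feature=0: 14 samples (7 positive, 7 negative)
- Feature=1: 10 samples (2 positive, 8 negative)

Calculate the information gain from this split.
0.0703 bits

Information Gain = H(Y) - H(Y|Feature)

Before split:
P(positive) = 9/24 = 0.3750
H(Y) = 0.9544 bits

After split:
Feature=0: H = 1.0000 bits (weight = 14/24)
Feature=1: H = 0.7219 bits (weight = 10/24)
H(Y|Feature) = (14/24)×1.0000 + (10/24)×0.7219 = 0.8841 bits

Information Gain = 0.9544 - 0.8841 = 0.0703 bits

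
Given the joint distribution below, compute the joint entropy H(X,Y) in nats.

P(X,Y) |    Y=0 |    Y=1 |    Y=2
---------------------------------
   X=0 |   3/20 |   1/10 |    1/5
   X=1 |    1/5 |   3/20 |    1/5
1.7651 nats

Joint entropy is H(X,Y) = -Σ_{x,y} p(x,y) log p(x,y).

Summing over all non-zero entries:
H(X,Y) = -[3/20·log_e(3/20) + 1/10·log_e(1/10) + 1/5·log_e(1/5) + 1/5·log_e(1/5) + 3/20·log_e(3/20) + 1/5·log_e(1/5)]
H(X,Y) = 1.7651 nats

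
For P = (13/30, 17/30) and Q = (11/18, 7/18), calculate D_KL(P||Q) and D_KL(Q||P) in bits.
D_KL(P||Q) = 0.0929, D_KL(Q||P) = 0.0919

KL divergence is not symmetric: D_KL(P||Q) ≠ D_KL(Q||P) in general.

D_KL(P||Q) = 0.0929 bits
D_KL(Q||P) = 0.0919 bits

No, they are not equal!

This asymmetry is why KL divergence is not a true distance metric.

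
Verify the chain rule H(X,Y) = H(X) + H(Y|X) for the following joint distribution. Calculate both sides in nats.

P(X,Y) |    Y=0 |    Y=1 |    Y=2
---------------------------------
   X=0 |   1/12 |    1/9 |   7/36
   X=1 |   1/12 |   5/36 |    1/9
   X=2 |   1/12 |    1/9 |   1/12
H(X,Y) = 2.1533, H(X) = 1.0893, H(Y|X) = 1.0640 (all in nats)

Chain rule: H(X,Y) = H(X) + H(Y|X)

Left side — joint entropy directly:
H(X,Y) = -Σ p(x,y) log p(x,y) = 2.1533 nats

Right side — compute H(Y|X) from the conditional distributions:
P(X) = (7/18, 1/3, 5/18), so H(X) = 1.0893 nats
H(Y|X) = Σ_x P(X=x) · H(Y|X=x):
  P(Y|X=0) = (3/14, 2/7, 1/2), H(Y|X=0) = 1.0346, weight P(X=0) = 7/18
  P(Y|X=1) = (1/4, 5/12, 1/3), H(Y|X=1) = 1.0776, weight P(X=1) = 1/3
  P(Y|X=2) = (3/10, 2/5, 3/10), H(Y|X=2) = 1.0889, weight P(X=2) = 5/18
H(Y|X) = 1.0640 nats

H(X) + H(Y|X) = 1.0893 + 1.0640 = 2.1533 nats

Both sides equal 2.1533 nats. ✓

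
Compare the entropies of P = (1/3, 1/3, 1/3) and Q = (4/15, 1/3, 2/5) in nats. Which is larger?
P

Computing entropies in nats:
H(P) = 1.0986
H(Q) = 1.0852

Distribution P has higher entropy.

Intuition: The distribution closer to uniform (more spread out) has higher entropy.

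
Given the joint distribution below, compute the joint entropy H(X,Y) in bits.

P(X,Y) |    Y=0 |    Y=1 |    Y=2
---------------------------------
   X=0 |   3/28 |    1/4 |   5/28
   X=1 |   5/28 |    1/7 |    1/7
2.5350 bits

Joint entropy is H(X,Y) = -Σ_{x,y} p(x,y) log p(x,y).

Summing over all non-zero entries:
H(X,Y) = -[3/28·log_2(3/28) + 1/4·log_2(1/4) + 5/28·log_2(5/28) + 5/28·log_2(5/28) + 1/7·log_2(1/7) + 1/7·log_2(1/7)]
H(X,Y) = 2.5350 bits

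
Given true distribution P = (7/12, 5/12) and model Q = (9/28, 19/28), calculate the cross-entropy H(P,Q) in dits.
0.3577 dits

Cross-entropy: H(P,Q) = -Σ p(x) log q(x)

Alternatively: H(P,Q) = H(P) + D_KL(P||Q)
H(P) = 0.2950 dits
D_KL(P||Q) = 0.0627 dits

H(P,Q) = 0.2950 + 0.0627 = 0.3577 dits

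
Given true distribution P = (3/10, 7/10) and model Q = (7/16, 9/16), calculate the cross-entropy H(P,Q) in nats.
0.6508 nats

Cross-entropy: H(P,Q) = -Σ p(x) log q(x)

Alternatively: H(P,Q) = H(P) + D_KL(P||Q)
H(P) = 0.6109 nats
D_KL(P||Q) = 0.0399 nats

H(P,Q) = 0.6109 + 0.0399 = 0.6508 nats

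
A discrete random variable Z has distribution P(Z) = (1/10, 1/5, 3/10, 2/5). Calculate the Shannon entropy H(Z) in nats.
1.2799 nats

Shannon entropy is H(X) = -Σ p(x) log p(x).

For P = (1/10, 1/5, 3/10, 2/5):
H = -1/10 × log_e(1/10) -1/5 × log_e(1/5) -3/10 × log_e(3/10) -2/5 × log_e(2/5)
H = 1.2799 nats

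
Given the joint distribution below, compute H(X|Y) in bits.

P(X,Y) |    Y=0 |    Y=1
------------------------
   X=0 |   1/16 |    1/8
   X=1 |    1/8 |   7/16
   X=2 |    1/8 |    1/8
1.3757 bits

Using the chain rule: H(X|Y) = H(X,Y) - H(Y)

First, compute H(X,Y) = 2.2718 bits

Marginal P(Y) = (5/16, 11/16)
H(Y) = 0.8960 bits

H(X|Y) = H(X,Y) - H(Y) = 2.2718 - 0.8960 = 1.3757 bits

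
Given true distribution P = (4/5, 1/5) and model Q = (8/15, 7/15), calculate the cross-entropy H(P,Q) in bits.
0.9454 bits

Cross-entropy: H(P,Q) = -Σ p(x) log q(x)

Alternatively: H(P,Q) = H(P) + D_KL(P||Q)
H(P) = 0.7219 bits
D_KL(P||Q) = 0.2235 bits

H(P,Q) = 0.7219 + 0.2235 = 0.9454 bits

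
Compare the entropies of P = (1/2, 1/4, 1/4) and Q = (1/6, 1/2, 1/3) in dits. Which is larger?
P

Computing entropies in dits:
H(P) = 0.4515
H(Q) = 0.4392

Distribution P has higher entropy.

Intuition: The distribution closer to uniform (more spread out) has higher entropy.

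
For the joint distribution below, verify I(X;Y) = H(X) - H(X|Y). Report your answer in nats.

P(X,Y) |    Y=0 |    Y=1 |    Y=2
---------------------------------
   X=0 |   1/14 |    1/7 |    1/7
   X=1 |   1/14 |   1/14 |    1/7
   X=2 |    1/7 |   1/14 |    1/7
I(X;Y) = 0.0284 nats

Mutual information has multiple equivalent forms:
- I(X;Y) = H(X) - H(X|Y)
- I(X;Y) = H(Y) - H(Y|X)
- I(X;Y) = H(X) + H(Y) - H(X,Y)

Computing all quantities:
H(X) = 1.0934, H(Y) = 1.0790, H(X,Y) = 2.1440
H(X|Y) = 1.0650, H(Y|X) = 1.0506

Verification:
H(X) - H(X|Y) = 1.0934 - 1.0650 = 0.0284
H(Y) - H(Y|X) = 1.0790 - 1.0506 = 0.0284
H(X) + H(Y) - H(X,Y) = 1.0934 + 1.0790 - 2.1440 = 0.0284

All forms give I(X;Y) = 0.0284 nats. ✓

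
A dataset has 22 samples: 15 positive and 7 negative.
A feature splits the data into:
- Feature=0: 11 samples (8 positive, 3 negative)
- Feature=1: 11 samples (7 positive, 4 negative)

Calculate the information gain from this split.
0.0069 bits

Information Gain = H(Y) - H(Y|Feature)

Before split:
P(positive) = 15/22 = 0.6818
H(Y) = 0.9024 bits

After split:
Feature=0: H = 0.8454 bits (weight = 11/22)
Feature=1: H = 0.9457 bits (weight = 11/22)
H(Y|Feature) = (11/22)×0.8454 + (11/22)×0.9457 = 0.8955 bits

Information Gain = 0.9024 - 0.8955 = 0.0069 bits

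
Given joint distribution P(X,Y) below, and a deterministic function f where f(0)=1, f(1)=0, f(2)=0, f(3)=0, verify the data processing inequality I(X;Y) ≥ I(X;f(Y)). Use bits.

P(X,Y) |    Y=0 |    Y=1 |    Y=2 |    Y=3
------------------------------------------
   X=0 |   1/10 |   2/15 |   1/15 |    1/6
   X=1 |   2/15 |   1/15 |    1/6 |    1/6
I(X;Y) = 0.0485, I(X;f(Y)) = 0.0013, inequality holds: 0.0485 ≥ 0.0013

Data Processing Inequality: For any Markov chain X → Y → Z, we have I(X;Y) ≥ I(X;Z).

Here Z = f(Y) is a deterministic function of Y, forming X → Y → Z.

Original I(X;Y) = 0.0485 bits

After applying f:
P(X,Z) where Z=f(Y):
- P(X,Z=0) = P(X,Y=1) + P(X,Y=2) + P(X,Y=3)
- P(X,Z=1) = P(X,Y=0)

I(X;Z) = I(X;f(Y)) = 0.0013 bits

Verification: 0.0485 ≥ 0.0013 ✓

Information cannot be created by processing; the function f can only lose information about X.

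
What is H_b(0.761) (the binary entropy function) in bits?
0.7934 bits

The binary entropy function is:
H(p) = -p log(p) - (1-p) log(1-p)

H(0.761) = -0.761 × log_2(0.761) - 0.239 × log_2(0.239)
H(0.761) = 0.7934 bits

Note: Binary entropy is maximized at p=0.5 (H=1 bit) and minimized at p=0 or p=1 (H=0).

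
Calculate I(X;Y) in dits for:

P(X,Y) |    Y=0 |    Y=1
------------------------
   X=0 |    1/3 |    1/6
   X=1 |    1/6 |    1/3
0.0246 dits

Mutual information: I(X;Y) = H(X) + H(Y) - H(X,Y)

Marginals:
P(X) = (1/2, 1/2), H(X) = 0.3010 dits
P(Y) = (1/2, 1/2), H(Y) = 0.3010 dits

Joint entropy: H(X,Y) = 0.5775 dits

I(X;Y) = 0.3010 + 0.3010 - 0.5775 = 0.0246 dits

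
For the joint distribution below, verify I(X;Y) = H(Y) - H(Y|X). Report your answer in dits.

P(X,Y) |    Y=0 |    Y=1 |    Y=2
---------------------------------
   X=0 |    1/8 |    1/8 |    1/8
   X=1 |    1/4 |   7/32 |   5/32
I(X;Y) = 0.0019 dits

Mutual information has multiple equivalent forms:
- I(X;Y) = H(X) - H(X|Y)
- I(X;Y) = H(Y) - H(Y|X)
- I(X;Y) = H(X) + H(Y) - H(X,Y)

Computing all quantities:
H(X) = 0.2873, H(Y) = 0.4741, H(X,Y) = 0.7595
H(X|Y) = 0.2854, H(Y|X) = 0.4722

Verification:
H(X) - H(X|Y) = 0.2873 - 0.2854 = 0.0019
H(Y) - H(Y|X) = 0.4741 - 0.4722 = 0.0019
H(X) + H(Y) - H(X,Y) = 0.2873 + 0.4741 - 0.7595 = 0.0019

All forms give I(X;Y) = 0.0019 dits. ✓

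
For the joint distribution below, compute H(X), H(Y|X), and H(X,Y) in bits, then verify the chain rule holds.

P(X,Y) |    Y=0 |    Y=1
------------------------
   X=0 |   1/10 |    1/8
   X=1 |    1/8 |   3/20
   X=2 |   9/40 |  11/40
H(X,Y) = 2.4891, H(X) = 1.4964, H(Y|X) = 0.9927 (all in bits)

Chain rule: H(X,Y) = H(X) + H(Y|X)

Left side — joint entropy directly:
H(X,Y) = -Σ p(x,y) log p(x,y) = 2.4891 bits

Right side — compute H(Y|X) from the conditional distributions:
P(X) = (9/40, 11/40, 1/2), so H(X) = 1.4964 bits
H(Y|X) = Σ_x P(X=x) · H(Y|X=x):
  P(Y|X=0) = (4/9, 5/9), H(Y|X=0) = 0.9911, weight P(X=0) = 9/40
  P(Y|X=1) = (5/11, 6/11), H(Y|X=1) = 0.9940, weight P(X=1) = 11/40
  P(Y|X=2) = (9/20, 11/20), H(Y|X=2) = 0.9928, weight P(X=2) = 1/2
H(Y|X) = 0.9927 bits

H(X) + H(Y|X) = 1.4964 + 0.9927 = 2.4891 bits

Both sides equal 2.4891 bits. ✓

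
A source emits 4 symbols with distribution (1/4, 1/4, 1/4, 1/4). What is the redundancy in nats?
0.0000 nats

Redundancy measures how far a source is from maximum entropy:
R = H_max - H(X)

Maximum entropy for 4 symbols: H_max = log_e(4) = 1.3863 nats
Actual entropy: H(X) = 1.3863 nats
Redundancy: R = 1.3863 - 1.3863 = 0.0000 nats

This redundancy represents potential for compression: the source could be compressed by 0.0000 nats per symbol.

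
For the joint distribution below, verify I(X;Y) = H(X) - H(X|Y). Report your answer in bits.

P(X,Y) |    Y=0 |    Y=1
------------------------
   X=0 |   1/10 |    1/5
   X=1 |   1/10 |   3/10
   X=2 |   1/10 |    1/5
I(X;Y) = 0.0058 bits

Mutual information has multiple equivalent forms:
- I(X;Y) = H(X) - H(X|Y)
- I(X;Y) = H(Y) - H(Y|X)
- I(X;Y) = H(X) + H(Y) - H(X,Y)

Computing all quantities:
H(X) = 1.5710, H(Y) = 0.8813, H(X,Y) = 2.4464
H(X|Y) = 1.5651, H(Y|X) = 0.8755

Verification:
H(X) - H(X|Y) = 1.5710 - 1.5651 = 0.0058
H(Y) - H(Y|X) = 0.8813 - 0.8755 = 0.0058
H(X) + H(Y) - H(X,Y) = 1.5710 + 0.8813 - 2.4464 = 0.0058

All forms give I(X;Y) = 0.0058 bits. ✓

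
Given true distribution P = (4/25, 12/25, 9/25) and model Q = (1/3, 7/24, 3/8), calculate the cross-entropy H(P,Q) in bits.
1.6163 bits

Cross-entropy: H(P,Q) = -Σ p(x) log q(x)

Alternatively: H(P,Q) = H(P) + D_KL(P||Q)
H(P) = 1.4619 bits
D_KL(P||Q) = 0.1544 bits

H(P,Q) = 1.4619 + 0.1544 = 1.6163 bits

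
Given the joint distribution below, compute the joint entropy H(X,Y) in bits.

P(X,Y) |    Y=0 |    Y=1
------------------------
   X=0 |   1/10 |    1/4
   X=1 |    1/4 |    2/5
1.8610 bits

Joint entropy is H(X,Y) = -Σ_{x,y} p(x,y) log p(x,y).

Summing over all non-zero entries:
H(X,Y) = -[1/10·log_2(1/10) + 1/4·log_2(1/4) + 1/4·log_2(1/4) + 2/5·log_2(2/5)]
H(X,Y) = 1.8610 bits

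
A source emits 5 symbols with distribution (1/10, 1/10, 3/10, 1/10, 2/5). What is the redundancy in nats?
0.1910 nats

Redundancy measures how far a source is from maximum entropy:
R = H_max - H(X)

Maximum entropy for 5 symbols: H_max = log_e(5) = 1.6094 nats
Actual entropy: H(X) = 1.4185 nats
Redundancy: R = 1.6094 - 1.4185 = 0.1910 nats

This redundancy represents potential for compression: the source could be compressed by 0.1910 nats per symbol.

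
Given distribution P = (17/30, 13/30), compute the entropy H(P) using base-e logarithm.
0.6842 nats

Shannon entropy is H(X) = -Σ p(x) log p(x).

For P = (17/30, 13/30):
H = -17/30 × log_e(17/30) -13/30 × log_e(13/30)
H = 0.6842 nats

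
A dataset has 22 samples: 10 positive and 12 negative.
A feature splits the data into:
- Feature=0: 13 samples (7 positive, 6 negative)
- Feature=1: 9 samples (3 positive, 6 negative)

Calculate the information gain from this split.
0.0300 bits

Information Gain = H(Y) - H(Y|Feature)

Before split:
P(positive) = 10/22 = 0.4545
H(Y) = 0.9940 bits

After split:
Feature=0: H = 0.9957 bits (weight = 13/22)
Feature=1: H = 0.9183 bits (weight = 9/22)
H(Y|Feature) = (13/22)×0.9957 + (9/22)×0.9183 = 0.9641 bits

Information Gain = 0.9940 - 0.9641 = 0.0300 bits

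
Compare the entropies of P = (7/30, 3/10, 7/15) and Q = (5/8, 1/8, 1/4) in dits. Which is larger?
P

Computing entropies in dits:
H(P) = 0.4588
H(Q) = 0.3910

Distribution P has higher entropy.

Intuition: The distribution closer to uniform (more spread out) has higher entropy.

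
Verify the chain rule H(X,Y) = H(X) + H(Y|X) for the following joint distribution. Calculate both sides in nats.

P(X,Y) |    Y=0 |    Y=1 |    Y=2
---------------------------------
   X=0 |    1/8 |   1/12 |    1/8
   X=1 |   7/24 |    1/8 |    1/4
H(X,Y) = 1.6928, H(X) = 0.6365, H(Y|X) = 1.0563 (all in nats)

Chain rule: H(X,Y) = H(X) + H(Y|X)

Left side — joint entropy directly:
H(X,Y) = -Σ p(x,y) log p(x,y) = 1.6928 nats

Right side — compute H(Y|X) from the conditional distributions:
P(X) = (1/3, 2/3), so H(X) = 0.6365 nats
H(Y|X) = Σ_x P(X=x) · H(Y|X=x):
  P(Y|X=0) = (3/8, 1/4, 3/8), H(Y|X=0) = 1.0822, weight P(X=0) = 1/3
  P(Y|X=1) = (7/16, 3/16, 3/8), H(Y|X=1) = 1.0434, weight P(X=1) = 2/3
H(Y|X) = 1.0563 nats

H(X) + H(Y|X) = 0.6365 + 1.0563 = 1.6928 nats

Both sides equal 1.6928 nats. ✓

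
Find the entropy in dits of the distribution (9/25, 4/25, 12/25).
0.4401 dits

Shannon entropy is H(X) = -Σ p(x) log p(x).

For P = (9/25, 4/25, 12/25):
H = -9/25 × log_10(9/25) -4/25 × log_10(4/25) -12/25 × log_10(12/25)
H = 0.4401 dits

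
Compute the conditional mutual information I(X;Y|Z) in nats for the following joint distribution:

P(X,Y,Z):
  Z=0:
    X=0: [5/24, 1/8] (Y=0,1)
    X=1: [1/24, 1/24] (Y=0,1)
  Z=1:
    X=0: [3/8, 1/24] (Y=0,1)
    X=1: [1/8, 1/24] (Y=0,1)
0.0122 nats

Conditional mutual information: I(X;Y|Z) = H(X|Z) + H(Y|Z) - H(X,Y|Z)

H(Z) = 0.6792
H(X,Z) = 1.2367 → H(X|Z) = 0.5575
H(Y,Z) = 1.1988 → H(Y|Z) = 0.5197
H(X,Y,Z) = 1.7441 → H(X,Y|Z) = 1.0649

I(X;Y|Z) = 0.5575 + 0.5197 - 1.0649 = 0.0122 nats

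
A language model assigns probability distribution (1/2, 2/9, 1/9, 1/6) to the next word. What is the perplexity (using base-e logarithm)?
3.3993

Perplexity is e^H (or exp(H) for natural log).

First, H = -Σ p log p = 1.2236 nats
Perplexity = e^1.2236 = 3.3993

Interpretation: The model's uncertainty is equivalent to choosing uniformly among 3.4 options.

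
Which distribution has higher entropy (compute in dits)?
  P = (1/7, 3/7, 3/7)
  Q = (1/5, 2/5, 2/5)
Q

Computing entropies in dits:
H(P) = 0.4361
H(Q) = 0.4581

Distribution Q has higher entropy.

Intuition: The distribution closer to uniform (more spread out) has higher entropy.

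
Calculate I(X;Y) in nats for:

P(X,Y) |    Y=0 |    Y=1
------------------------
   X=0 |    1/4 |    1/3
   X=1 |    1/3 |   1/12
0.0723 nats

Mutual information: I(X;Y) = H(X) + H(Y) - H(X,Y)

Marginals:
P(X) = (7/12, 5/12), H(X) = 0.6792 nats
P(Y) = (7/12, 5/12), H(Y) = 0.6792 nats

Joint entropy: H(X,Y) = 1.2861 nats

I(X;Y) = 0.6792 + 0.6792 - 1.2861 = 0.0723 nats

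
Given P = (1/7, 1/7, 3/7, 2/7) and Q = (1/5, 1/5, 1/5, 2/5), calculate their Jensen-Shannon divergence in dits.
0.0134 dits

Jensen-Shannon divergence is:
JSD(P||Q) = 0.5 × D_KL(P||M) + 0.5 × D_KL(Q||M)
where M = 0.5 × (P + Q) is the mixture distribution.

M = 0.5 × (1/7, 1/7, 3/7, 2/7) + 0.5 × (1/5, 1/5, 1/5, 2/5) = (6/35, 6/35, 11/35, 12/35)

D_KL(P||M) = 0.0125 dits
D_KL(Q||M) = 0.0143 dits

JSD(P||Q) = 0.5 × 0.0125 + 0.5 × 0.0143 = 0.0134 dits

Unlike KL divergence, JSD is symmetric and bounded: 0 ≤ JSD ≤ log(2).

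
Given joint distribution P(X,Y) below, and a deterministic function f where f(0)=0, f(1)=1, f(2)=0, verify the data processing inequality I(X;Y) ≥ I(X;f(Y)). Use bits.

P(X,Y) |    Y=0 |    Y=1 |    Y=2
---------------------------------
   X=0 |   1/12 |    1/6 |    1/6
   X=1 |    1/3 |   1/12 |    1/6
I(X;Y) = 0.1162, I(X;f(Y)) = 0.0616, inequality holds: 0.1162 ≥ 0.0616

Data Processing Inequality: For any Markov chain X → Y → Z, we have I(X;Y) ≥ I(X;Z).

Here Z = f(Y) is a deterministic function of Y, forming X → Y → Z.

Original I(X;Y) = 0.1162 bits

After applying f:
P(X,Z) where Z=f(Y):
- P(X,Z=0) = P(X,Y=0) + P(X,Y=2)
- P(X,Z=1) = P(X,Y=1)

I(X;Z) = I(X;f(Y)) = 0.0616 bits

Verification: 0.1162 ≥ 0.0616 ✓

Information cannot be created by processing; the function f can only lose information about X.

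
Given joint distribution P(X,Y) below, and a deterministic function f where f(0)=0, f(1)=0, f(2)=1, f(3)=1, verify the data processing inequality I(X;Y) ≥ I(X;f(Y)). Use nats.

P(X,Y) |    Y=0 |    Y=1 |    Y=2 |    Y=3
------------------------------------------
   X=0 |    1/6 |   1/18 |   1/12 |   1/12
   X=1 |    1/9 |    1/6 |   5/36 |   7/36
I(X;Y) = 0.0396, I(X;f(Y)) = 0.0065, inequality holds: 0.0396 ≥ 0.0065

Data Processing Inequality: For any Markov chain X → Y → Z, we have I(X;Y) ≥ I(X;Z).

Here Z = f(Y) is a deterministic function of Y, forming X → Y → Z.

Original I(X;Y) = 0.0396 nats

After applying f:
P(X,Z) where Z=f(Y):
- P(X,Z=0) = P(X,Y=0) + P(X,Y=1)
- P(X,Z=1) = P(X,Y=2) + P(X,Y=3)

I(X;Z) = I(X;f(Y)) = 0.0065 nats

Verification: 0.0396 ≥ 0.0065 ✓

Information cannot be created by processing; the function f can only lose information about X.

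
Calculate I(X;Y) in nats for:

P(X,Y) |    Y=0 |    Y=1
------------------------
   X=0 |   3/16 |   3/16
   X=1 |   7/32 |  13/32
0.0109 nats

Mutual information: I(X;Y) = H(X) + H(Y) - H(X,Y)

Marginals:
P(X) = (3/8, 5/8), H(X) = 0.6616 nats
P(Y) = (13/32, 19/32), H(Y) = 0.6755 nats

Joint entropy: H(X,Y) = 1.3261 nats

I(X;Y) = 0.6616 + 0.6755 - 1.3261 = 0.0109 nats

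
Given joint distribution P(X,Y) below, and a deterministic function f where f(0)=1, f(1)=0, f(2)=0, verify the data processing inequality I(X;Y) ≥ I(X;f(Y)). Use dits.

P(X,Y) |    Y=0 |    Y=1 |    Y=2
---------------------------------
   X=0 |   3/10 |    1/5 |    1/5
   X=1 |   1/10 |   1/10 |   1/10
I(X;Y) = 0.0017, I(X;f(Y)) = 0.0017, inequality holds: 0.0017 ≥ 0.0017

Data Processing Inequality: For any Markov chain X → Y → Z, we have I(X;Y) ≥ I(X;Z).

Here Z = f(Y) is a deterministic function of Y, forming X → Y → Z.

Original I(X;Y) = 0.0017 dits

After applying f:
P(X,Z) where Z=f(Y):
- P(X,Z=0) = P(X,Y=1) + P(X,Y=2)
- P(X,Z=1) = P(X,Y=0)

I(X;Z) = I(X;f(Y)) = 0.0017 dits

Verification: 0.0017 ≥ 0.0017 ✓

Information cannot be created by processing; the function f can only lose information about X.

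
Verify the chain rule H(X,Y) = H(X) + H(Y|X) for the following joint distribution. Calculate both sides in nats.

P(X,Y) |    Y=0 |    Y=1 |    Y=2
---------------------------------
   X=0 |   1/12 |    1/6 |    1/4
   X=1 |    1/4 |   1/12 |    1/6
H(X,Y) = 1.7046, H(X) = 0.6931, H(Y|X) = 1.0114 (all in nats)

Chain rule: H(X,Y) = H(X) + H(Y|X)

Left side — joint entropy directly:
H(X,Y) = -Σ p(x,y) log p(x,y) = 1.7046 nats

Right side — compute H(Y|X) from the conditional distributions:
P(X) = (1/2, 1/2), so H(X) = 0.6931 nats
H(Y|X) = Σ_x P(X=x) · H(Y|X=x):
  P(Y|X=0) = (1/6, 1/3, 1/2), H(Y|X=0) = 1.0114, weight P(X=0) = 1/2
  P(Y|X=1) = (1/2, 1/6, 1/3), H(Y|X=1) = 1.0114, weight P(X=1) = 1/2
H(Y|X) = 1.0114 nats

H(X) + H(Y|X) = 0.6931 + 1.0114 = 1.7046 nats

Both sides equal 1.7046 nats. ✓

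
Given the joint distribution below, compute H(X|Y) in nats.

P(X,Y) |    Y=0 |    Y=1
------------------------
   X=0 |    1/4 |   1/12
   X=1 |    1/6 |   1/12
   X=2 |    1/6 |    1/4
1.0254 nats

Using the chain rule: H(X|Y) = H(X,Y) - H(Y)

First, compute H(X,Y) = 1.7046 nats

Marginal P(Y) = (7/12, 5/12)
H(Y) = 0.6792 nats

H(X|Y) = H(X,Y) - H(Y) = 1.7046 - 0.6792 = 1.0254 nats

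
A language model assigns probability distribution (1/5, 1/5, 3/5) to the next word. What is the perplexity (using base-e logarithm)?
2.5864

Perplexity is e^H (or exp(H) for natural log).

First, H = -Σ p log p = 0.9503 nats
Perplexity = e^0.9503 = 2.5864

Interpretation: The model's uncertainty is equivalent to choosing uniformly among 2.6 options.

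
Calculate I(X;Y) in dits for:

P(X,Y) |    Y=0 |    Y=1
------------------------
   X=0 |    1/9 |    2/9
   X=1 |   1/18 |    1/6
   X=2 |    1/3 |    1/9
0.0461 dits

Mutual information: I(X;Y) = H(X) + H(Y) - H(X,Y)

Marginals:
P(X) = (1/3, 2/9, 4/9), H(X) = 0.4607 dits
P(Y) = (1/2, 1/2), H(Y) = 0.3010 dits

Joint entropy: H(X,Y) = 0.7157 dits

I(X;Y) = 0.4607 + 0.3010 - 0.7157 = 0.0461 dits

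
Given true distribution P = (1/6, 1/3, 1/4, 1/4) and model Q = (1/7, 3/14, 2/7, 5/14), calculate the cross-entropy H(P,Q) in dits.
0.6117 dits

Cross-entropy: H(P,Q) = -Σ p(x) log q(x)

Alternatively: H(P,Q) = H(P) + D_KL(P||Q)
H(P) = 0.5898 dits
D_KL(P||Q) = 0.0219 dits

H(P,Q) = 0.5898 + 0.0219 = 0.6117 dits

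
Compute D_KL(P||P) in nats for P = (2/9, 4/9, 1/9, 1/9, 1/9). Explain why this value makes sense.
0.0000 nats

KL divergence satisfies the Gibbs inequality: D_KL(P||Q) ≥ 0 for all distributions P, Q.

D_KL(P||Q) = Σ p(x) log(p(x)/q(x))
Each term is p(x) × log_e(p(x)/p(x)) = p(x) × log_e(1) = 0, so the sum is 0.
D_KL(P||Q) = 0.0000 nats

When P = Q, the KL divergence is exactly 0, as there is no 'divergence' between identical distributions.

This non-negativity is a fundamental property: relative entropy cannot be negative because it measures how different Q is from P.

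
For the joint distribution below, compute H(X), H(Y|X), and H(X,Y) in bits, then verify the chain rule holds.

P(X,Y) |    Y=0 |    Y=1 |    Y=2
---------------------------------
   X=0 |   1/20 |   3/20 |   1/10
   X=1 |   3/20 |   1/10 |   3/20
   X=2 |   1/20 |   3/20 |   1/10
H(X,Y) = 3.0710, H(X) = 1.5710, H(Y|X) = 1.5000 (all in bits)

Chain rule: H(X,Y) = H(X) + H(Y|X)

Left side — joint entropy directly:
H(X,Y) = -Σ p(x,y) log p(x,y) = 3.0710 bits

Right side — compute H(Y|X) from the conditional distributions:
P(X) = (3/10, 2/5, 3/10), so H(X) = 1.5710 bits
H(Y|X) = Σ_x P(X=x) · H(Y|X=x):
  P(Y|X=0) = (1/6, 1/2, 1/3), H(Y|X=0) = 1.4591, weight P(X=0) = 3/10
  P(Y|X=1) = (3/8, 1/4, 3/8), H(Y|X=1) = 1.5613, weight P(X=1) = 2/5
  P(Y|X=2) = (1/6, 1/2, 1/3), H(Y|X=2) = 1.4591, weight P(X=2) = 3/10
H(Y|X) = 1.5000 bits

H(X) + H(Y|X) = 1.5710 + 1.5000 = 3.0710 bits

Both sides equal 3.0710 bits. ✓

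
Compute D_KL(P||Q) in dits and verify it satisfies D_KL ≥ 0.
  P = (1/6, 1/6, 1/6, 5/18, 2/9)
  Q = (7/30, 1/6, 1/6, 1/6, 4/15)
0.0197 dits

KL divergence satisfies the Gibbs inequality: D_KL(P||Q) ≥ 0 for all distributions P, Q.

D_KL(P||Q) = Σ p(x) log(p(x)/q(x))
Term by term:
  x=0: 1/6 × log_10[(1/6)/(7/30)] = -0.0244
  x=1: 1/6 × log_10[(1/6)/(1/6)] = 0.0000
  x=2: 1/6 × log_10[(1/6)/(1/6)] = 0.0000
  x=3: 5/18 × log_10[(5/18)/(1/6)] = 0.0616
  x=4: 2/9 × log_10[(2/9)/(4/15)] = -0.0176
D_KL(P||Q) = 0.0197 dits

D_KL(P||Q) = 0.0197 ≥ 0 ✓

This non-negativity is a fundamental property: relative entropy cannot be negative because it measures how different Q is from P.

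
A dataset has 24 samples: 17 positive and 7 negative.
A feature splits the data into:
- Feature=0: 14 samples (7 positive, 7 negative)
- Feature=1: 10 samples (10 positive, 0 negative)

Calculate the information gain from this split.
0.2875 bits

Information Gain = H(Y) - H(Y|Feature)

Before split:
P(positive) = 17/24 = 0.7083
H(Y) = 0.8709 bits

After split:
Feature=0: H = 1.0000 bits (weight = 14/24)
Feature=1: H = 0.0000 bits (weight = 10/24)
H(Y|Feature) = (14/24)×1.0000 + (10/24)×0.0000 = 0.5833 bits

Information Gain = 0.8709 - 0.5833 = 0.2875 bits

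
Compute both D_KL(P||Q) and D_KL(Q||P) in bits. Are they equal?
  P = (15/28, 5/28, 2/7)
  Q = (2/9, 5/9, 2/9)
D_KL(P||Q) = 0.4913, D_KL(Q||P) = 0.5470

KL divergence is not symmetric: D_KL(P||Q) ≠ D_KL(Q||P) in general.

D_KL(P||Q) = 0.4913 bits
D_KL(Q||P) = 0.5470 bits

No, they are not equal!

This asymmetry is why KL divergence is not a true distance metric.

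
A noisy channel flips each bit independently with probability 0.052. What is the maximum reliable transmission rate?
0.7052 bits

For a binary symmetric channel (BSC) with error probability p:
Capacity C = 1 - H(p) bits per symbol

where H(p) = -p log₂(p) - (1-p) log₂(1-p) is the binary entropy function.

H(0.052) = 0.2948 bits
C = 1 - 0.2948 = 0.7052 bits per symbol

This means we can reliably transmit up to 0.7052 bits of information per channel use.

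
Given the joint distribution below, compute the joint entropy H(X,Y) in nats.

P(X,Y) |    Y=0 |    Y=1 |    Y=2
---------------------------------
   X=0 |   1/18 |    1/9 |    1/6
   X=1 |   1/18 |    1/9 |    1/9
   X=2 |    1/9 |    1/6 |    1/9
2.1391 nats

Joint entropy is H(X,Y) = -Σ_{x,y} p(x,y) log p(x,y).

Summing over all non-zero entries:
H(X,Y) = -[1/18·log_e(1/18) + 1/9·log_e(1/9) + 1/6·log_e(1/6) + 1/18·log_e(1/18) + 1/9·log_e(1/9) + 1/9·log_e(1/9) + 1/9·log_e(1/9) + 1/6·log_e(1/6) + 1/9·log_e(1/9)]
H(X,Y) = 2.1391 nats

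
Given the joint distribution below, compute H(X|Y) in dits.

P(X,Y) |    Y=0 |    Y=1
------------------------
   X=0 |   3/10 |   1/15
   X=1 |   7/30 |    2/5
0.2419 dits

Using the chain rule: H(X|Y) = H(X,Y) - H(Y)

First, compute H(X,Y) = 0.5419 dits

Marginal P(Y) = (8/15, 7/15)
H(Y) = 0.3001 dits

H(X|Y) = H(X,Y) - H(Y) = 0.5419 - 0.3001 = 0.2419 dits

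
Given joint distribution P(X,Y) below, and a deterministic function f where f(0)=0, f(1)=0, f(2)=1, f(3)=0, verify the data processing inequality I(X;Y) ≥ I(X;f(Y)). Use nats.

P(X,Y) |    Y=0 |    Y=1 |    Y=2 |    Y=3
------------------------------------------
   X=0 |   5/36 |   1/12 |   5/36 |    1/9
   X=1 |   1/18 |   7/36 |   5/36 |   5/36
I(X;Y) = 0.0413, I(X;f(Y)) = 0.0006, inequality holds: 0.0413 ≥ 0.0006

Data Processing Inequality: For any Markov chain X → Y → Z, we have I(X;Y) ≥ I(X;Z).

Here Z = f(Y) is a deterministic function of Y, forming X → Y → Z.

Original I(X;Y) = 0.0413 nats

After applying f:
P(X,Z) where Z=f(Y):
- P(X,Z=0) = P(X,Y=0) + P(X,Y=1) + P(X,Y=3)
- P(X,Z=1) = P(X,Y=2)

I(X;Z) = I(X;f(Y)) = 0.0006 nats

Verification: 0.0413 ≥ 0.0006 ✓

Information cannot be created by processing; the function f can only lose information about X.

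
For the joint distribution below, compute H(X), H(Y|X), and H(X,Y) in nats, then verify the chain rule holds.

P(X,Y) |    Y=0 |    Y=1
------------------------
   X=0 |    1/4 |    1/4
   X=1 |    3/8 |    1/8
H(X,Y) = 1.3209, H(X) = 0.6931, H(Y|X) = 0.6277 (all in nats)

Chain rule: H(X,Y) = H(X) + H(Y|X)

Left side — joint entropy directly:
H(X,Y) = -Σ p(x,y) log p(x,y) = 1.3209 nats

Right side — compute H(Y|X) from the conditional distributions:
P(X) = (1/2, 1/2), so H(X) = 0.6931 nats
H(Y|X) = Σ_x P(X=x) · H(Y|X=x):
  P(Y|X=0) = (1/2, 1/2), H(Y|X=0) = 0.6931, weight P(X=0) = 1/2
  P(Y|X=1) = (3/4, 1/4), H(Y|X=1) = 0.5623, weight P(X=1) = 1/2
H(Y|X) = 0.6277 nats

H(X) + H(Y|X) = 0.6931 + 0.6277 = 1.3209 nats

Both sides equal 1.3209 nats. ✓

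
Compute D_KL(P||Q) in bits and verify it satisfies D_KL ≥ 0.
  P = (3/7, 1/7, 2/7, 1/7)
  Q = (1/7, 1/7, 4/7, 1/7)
0.3936 bits

KL divergence satisfies the Gibbs inequality: D_KL(P||Q) ≥ 0 for all distributions P, Q.

D_KL(P||Q) = Σ p(x) log(p(x)/q(x))
Term by term:
  x=0: 3/7 × log_2[(3/7)/(1/7)] = 0.6793
  x=1: 1/7 × log_2[(1/7)/(1/7)] = 0.0000
  x=2: 2/7 × log_2[(2/7)/(4/7)] = -0.2857
  x=3: 1/7 × log_2[(1/7)/(1/7)] = 0.0000
D_KL(P||Q) = 0.3936 bits

D_KL(P||Q) = 0.3936 ≥ 0 ✓

This non-negativity is a fundamental property: relative entropy cannot be negative because it measures how different Q is from P.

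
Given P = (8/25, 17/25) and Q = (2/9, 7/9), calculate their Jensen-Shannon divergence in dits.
0.0026 dits

Jensen-Shannon divergence is:
JSD(P||Q) = 0.5 × D_KL(P||M) + 0.5 × D_KL(Q||M)
where M = 0.5 × (P + Q) is the mixture distribution.

M = 0.5 × (8/25, 17/25) + 0.5 × (2/9, 7/9) = (0.271111, 0.728889)

D_KL(P||M) = 0.0025 dits
D_KL(Q||M) = 0.0027 dits

JSD(P||Q) = 0.5 × 0.0025 + 0.5 × 0.0027 = 0.0026 dits

Unlike KL divergence, JSD is symmetric and bounded: 0 ≤ JSD ≤ log(2).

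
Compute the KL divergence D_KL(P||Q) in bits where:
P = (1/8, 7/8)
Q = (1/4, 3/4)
0.0696 bits

KL divergence: D_KL(P||Q) = Σ p(x) log(p(x)/q(x))

Computing term by term:
  x=0: 1/8 × log_2[(1/8)/(1/4)] = 1/8 × -1.0000 = -0.1250
  x=1: 7/8 × log_2[(7/8)/(3/4)] = 7/8 × 0.2224 = 0.1946

D_KL(P||Q) = 0.0696 bits

Note: KL divergence is always non-negative and equals 0 iff P = Q.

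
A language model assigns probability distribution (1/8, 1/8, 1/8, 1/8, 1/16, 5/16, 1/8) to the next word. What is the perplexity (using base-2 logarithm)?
6.2741

Perplexity is 2^H (or exp(H) for natural log).

First, H = -Σ p log p = 2.6494 bits
Perplexity = 2^2.6494 = 6.2741

Interpretation: The model's uncertainty is equivalent to choosing uniformly among 6.3 options.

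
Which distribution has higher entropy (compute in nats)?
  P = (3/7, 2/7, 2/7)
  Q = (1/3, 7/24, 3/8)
Q

Computing entropies in nats:
H(P) = 1.0790
H(Q) = 1.0934

Distribution Q has higher entropy.

Intuition: The distribution closer to uniform (more spread out) has higher entropy.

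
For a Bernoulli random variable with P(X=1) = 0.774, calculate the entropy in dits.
0.2321 dits

The binary entropy function is:
H(p) = -p log(p) - (1-p) log(1-p)

H(0.774) = -0.774 × log_10(0.774) - 0.226 × log_10(0.226)
H(0.774) = 0.2321 dits

Note: Binary entropy is maximized at p=0.5 (H=1 bit) and minimized at p=0 or p=1 (H=0).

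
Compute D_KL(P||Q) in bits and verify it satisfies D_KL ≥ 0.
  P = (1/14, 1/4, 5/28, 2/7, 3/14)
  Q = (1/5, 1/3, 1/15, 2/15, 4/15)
0.2905 bits

KL divergence satisfies the Gibbs inequality: D_KL(P||Q) ≥ 0 for all distributions P, Q.

D_KL(P||Q) = Σ p(x) log(p(x)/q(x))
Term by term:
  x=0: 1/14 × log_2[(1/14)/(1/5)] = -0.1061
  x=1: 1/4 × log_2[(1/4)/(1/3)] = -0.1038
  x=2: 5/28 × log_2[(5/28)/(1/15)] = 0.2538
  x=3: 2/7 × log_2[(2/7)/(2/15)] = 0.3142
  x=4: 3/14 × log_2[(3/14)/(4/15)] = -0.0676
D_KL(P||Q) = 0.2905 bits

D_KL(P||Q) = 0.2905 ≥ 0 ✓

This non-negativity is a fundamental property: relative entropy cannot be negative because it measures how different Q is from P.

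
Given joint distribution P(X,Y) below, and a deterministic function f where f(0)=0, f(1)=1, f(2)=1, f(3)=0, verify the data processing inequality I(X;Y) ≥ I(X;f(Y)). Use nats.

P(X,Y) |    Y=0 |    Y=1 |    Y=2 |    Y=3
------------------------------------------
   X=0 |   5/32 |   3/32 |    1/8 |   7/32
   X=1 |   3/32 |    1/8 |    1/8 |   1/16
I(X;Y) = 0.0384, I(X;f(Y)) = 0.0298, inequality holds: 0.0384 ≥ 0.0298

Data Processing Inequality: For any Markov chain X → Y → Z, we have I(X;Y) ≥ I(X;Z).

Here Z = f(Y) is a deterministic function of Y, forming X → Y → Z.

Original I(X;Y) = 0.0384 nats

After applying f:
P(X,Z) where Z=f(Y):
- P(X,Z=0) = P(X,Y=0) + P(X,Y=3)
- P(X,Z=1) = P(X,Y=1) + P(X,Y=2)

I(X;Z) = I(X;f(Y)) = 0.0298 nats

Verification: 0.0384 ≥ 0.0298 ✓

Information cannot be created by processing; the function f can only lose information about X.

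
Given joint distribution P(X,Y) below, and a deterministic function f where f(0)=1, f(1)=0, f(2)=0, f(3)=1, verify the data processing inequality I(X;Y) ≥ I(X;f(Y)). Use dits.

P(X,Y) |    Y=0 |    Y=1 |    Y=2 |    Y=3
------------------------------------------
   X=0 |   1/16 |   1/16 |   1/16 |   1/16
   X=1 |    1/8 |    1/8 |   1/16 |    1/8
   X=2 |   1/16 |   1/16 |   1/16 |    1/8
I(X;Y) = 0.0070, I(X;f(Y)) = 0.0013, inequality holds: 0.0070 ≥ 0.0013

Data Processing Inequality: For any Markov chain X → Y → Z, we have I(X;Y) ≥ I(X;Z).

Here Z = f(Y) is a deterministic function of Y, forming X → Y → Z.

Original I(X;Y) = 0.0070 dits

After applying f:
P(X,Z) where Z=f(Y):
- P(X,Z=0) = P(X,Y=1) + P(X,Y=2)
- P(X,Z=1) = P(X,Y=0) + P(X,Y=3)

I(X;Z) = I(X;f(Y)) = 0.0013 dits

Verification: 0.0070 ≥ 0.0013 ✓

Information cannot be created by processing; the function f can only lose information about X.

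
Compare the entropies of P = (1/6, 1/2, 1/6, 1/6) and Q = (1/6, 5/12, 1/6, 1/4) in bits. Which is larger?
Q

Computing entropies in bits:
H(P) = 1.7925
H(Q) = 1.8879

Distribution Q has higher entropy.

Intuition: The distribution closer to uniform (more spread out) has higher entropy.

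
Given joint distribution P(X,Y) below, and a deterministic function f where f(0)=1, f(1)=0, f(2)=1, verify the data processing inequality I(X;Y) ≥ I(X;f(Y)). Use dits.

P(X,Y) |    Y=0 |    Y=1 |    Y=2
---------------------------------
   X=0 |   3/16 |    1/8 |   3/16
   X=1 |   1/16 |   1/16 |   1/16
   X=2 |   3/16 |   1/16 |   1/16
I(X;Y) = 0.0120, I(X;f(Y)) = 0.0024, inequality holds: 0.0120 ≥ 0.0024

Data Processing Inequality: For any Markov chain X → Y → Z, we have I(X;Y) ≥ I(X;Z).

Here Z = f(Y) is a deterministic function of Y, forming X → Y → Z.

Original I(X;Y) = 0.0120 dits

After applying f:
P(X,Z) where Z=f(Y):
- P(X,Z=0) = P(X,Y=1)
- P(X,Z=1) = P(X,Y=0) + P(X,Y=2)

I(X;Z) = I(X;f(Y)) = 0.0024 dits

Verification: 0.0120 ≥ 0.0024 ✓

Information cannot be created by processing; the function f can only lose information about X.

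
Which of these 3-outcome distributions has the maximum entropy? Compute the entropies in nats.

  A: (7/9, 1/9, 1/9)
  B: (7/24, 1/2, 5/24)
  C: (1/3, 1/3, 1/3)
C

For a discrete distribution over n outcomes, entropy is maximized by the uniform distribution.

Computing entropies:
H(A) = 0.6837 nats
H(B) = 1.0327 nats
H(C) = 1.0986 nats

The uniform distribution (where all probabilities equal 1/3) achieves the maximum entropy of log_e(3) = 1.0986 nats.

Distribution C has the highest entropy.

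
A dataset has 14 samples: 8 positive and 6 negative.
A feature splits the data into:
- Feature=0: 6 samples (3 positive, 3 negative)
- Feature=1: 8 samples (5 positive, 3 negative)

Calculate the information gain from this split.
0.0113 bits

Information Gain = H(Y) - H(Y|Feature)

Before split:
P(positive) = 8/14 = 0.5714
H(Y) = 0.9852 bits

After split:
Feature=0: H = 1.0000 bits (weight = 6/14)
Feature=1: H = 0.9544 bits (weight = 8/14)
H(Y|Feature) = (6/14)×1.0000 + (8/14)×0.9544 = 0.9740 bits

Information Gain = 0.9852 - 0.9740 = 0.0113 bits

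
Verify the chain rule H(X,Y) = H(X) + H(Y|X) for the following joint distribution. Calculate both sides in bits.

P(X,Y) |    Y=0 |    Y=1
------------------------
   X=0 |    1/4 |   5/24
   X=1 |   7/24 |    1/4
H(X,Y) = 1.9899, H(X) = 0.9950, H(Y|X) = 0.9949 (all in bits)

Chain rule: H(X,Y) = H(X) + H(Y|X)

Left side — joint entropy directly:
H(X,Y) = -Σ p(x,y) log p(x,y) = 1.9899 bits

Right side — compute H(Y|X) from the conditional distributions:
P(X) = (11/24, 13/24), so H(X) = 0.9950 bits
H(Y|X) = Σ_x P(X=x) · H(Y|X=x):
  P(Y|X=0) = (6/11, 5/11), H(Y|X=0) = 0.9940, weight P(X=0) = 11/24
  P(Y|X=1) = (7/13, 6/13), H(Y|X=1) = 0.9957, weight P(X=1) = 13/24
H(Y|X) = 0.9949 bits

H(X) + H(Y|X) = 0.9950 + 0.9949 = 1.9899 bits

Both sides equal 1.9899 bits. ✓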